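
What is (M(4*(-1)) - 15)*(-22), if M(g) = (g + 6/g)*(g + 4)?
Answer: 330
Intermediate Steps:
M(g) = (4 + g)*(g + 6/g) (M(g) = (g + 6/g)*(4 + g) = (4 + g)*(g + 6/g))
(M(4*(-1)) - 15)*(-22) = ((6 + (4*(-1))**2 + 4*(4*(-1)) + 24/((4*(-1)))) - 15)*(-22) = ((6 + (-4)**2 + 4*(-4) + 24/(-4)) - 15)*(-22) = ((6 + 16 - 16 + 24*(-1/4)) - 15)*(-22) = ((6 + 16 - 16 - 6) - 15)*(-22) = (0 - 15)*(-22) = -15*(-22) = 330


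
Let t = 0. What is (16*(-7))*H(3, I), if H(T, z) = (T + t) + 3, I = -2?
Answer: -672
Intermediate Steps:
H(T, z) = 3 + T (H(T, z) = (T + 0) + 3 = T + 3 = 3 + T)
(16*(-7))*H(3, I) = (16*(-7))*(3 + 3) = -112*6 = -672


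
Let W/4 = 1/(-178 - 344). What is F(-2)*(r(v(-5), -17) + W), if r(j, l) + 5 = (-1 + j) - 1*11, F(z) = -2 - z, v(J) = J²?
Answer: 0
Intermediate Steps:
W = -2/261 (W = 4/(-178 - 344) = 4/(-522) = 4*(-1/522) = -2/261 ≈ -0.0076628)
r(j, l) = -17 + j (r(j, l) = -5 + ((-1 + j) - 1*11) = -5 + ((-1 + j) - 11) = -5 + (-12 + j) = -17 + j)
F(-2)*(r(v(-5), -17) + W) = (-2 - 1*(-2))*((-17 + (-5)²) - 2/261) = (-2 + 2)*((-17 + 25) - 2/261) = 0*(8 - 2/261) = 0*(2086/261) = 0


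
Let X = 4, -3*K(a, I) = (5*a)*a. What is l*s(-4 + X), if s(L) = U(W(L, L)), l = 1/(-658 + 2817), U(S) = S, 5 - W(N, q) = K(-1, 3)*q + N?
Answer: 5/2159 ≈ 0.0023159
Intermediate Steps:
K(a, I) = -5*a²/3 (K(a, I) = -5*a*a/3 = -5*a²/3)
W(N, q) = 5 - N + 5*q/3 (W(N, q) = 5 - ((-5/3*(-1)²)*q + N) = 5 - ((-5/3*1)*q + N) = 5 - (-5*q/3 + N) = 5 - (N - 5*q/3) = 5 + (-N + 5*q/3) = 5 - N + 5*q/3)
l = 1/2159 ≈ 0.00046318
s(L) = 5 + 2*L/3 (s(L) = 5 - L + 5*L/3 = 5 + 2*L/3)
l*s(-4 + X) = (5 + 2*(-4 + 4)/3)/2159 = (5 + (⅔)*0)/2159 = (5 + 0)/2159 = (1/2159)*5 = 5/2159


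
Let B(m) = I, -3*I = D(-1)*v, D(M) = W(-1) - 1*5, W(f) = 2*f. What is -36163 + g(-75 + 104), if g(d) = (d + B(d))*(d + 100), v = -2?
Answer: -33024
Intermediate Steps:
D(M) = -7 (D(M) = 2*(-1) - 1*5 = -2 - 5 = -7)
I = -14/3 (I = -(-7)*(-2)/3 = -⅓*14 = -14/3 ≈ -4.6667)
B(m) = -14/3
g(d) = (100 + d)*(-14/3 + d) (g(d) = (d - 14/3)*(d + 100) = (-14/3 + d)*(100 + d) = (100 + d)*(-14/3 + d))
-36163 + g(-75 + 104) = -36163 + (-1400/3 + (-75 + 104)² + 286*(-75 + 104)/3) = -36163 + (-1400/3 + 29² + (286/3)*29) = -36163 + (-1400/3 + 841 + 8294/3) = -36163 + 3139 = -33024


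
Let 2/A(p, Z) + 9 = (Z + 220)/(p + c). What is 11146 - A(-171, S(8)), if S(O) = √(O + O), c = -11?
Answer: 1482444/133 ≈ 11146.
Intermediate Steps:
S(O) = √2*√O (S(O) = √(2*O) = √2*√O)
A(p, Z) = 2/(-9 + (220 + Z)/(-11 + p)) (A(p, Z) = 2/(-9 + (Z + 220)/(p - 11)) = 2/(-9 + (220 + Z)/(-11 + p)))
11146 - A(-171, S(8)) = 11146 - 2*(-11 - 171)/(319 + √2*√8 - 9*(-171)) = 11146 - 2*(-182)/(319 + √2*(2*√2) + 1539) = 11146 - 2*(-182)/(319 + 4 + 1539) = 11146 - 2*(-182)/1862 = 11146 - 1*(-26/133) = 11146 + 26/133 = 1482444/133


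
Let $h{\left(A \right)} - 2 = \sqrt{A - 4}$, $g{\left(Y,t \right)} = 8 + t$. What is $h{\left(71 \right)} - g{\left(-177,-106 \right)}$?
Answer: $100 + \sqrt{67} \approx 108.19$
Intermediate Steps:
$h{\left(A \right)} = 2 + \sqrt{-4 + A}$ ($h{\left(A \right)} = 2 + \sqrt{A - 4} = 2 + \sqrt{-4 + A}$)
$h{\left(71 \right)} - g{\left(-177,-106 \right)} = \left(2 + \sqrt{-4 + 71}\right) - \left(8 - 106\right) = \left(2 + \sqrt{67}\right) - -98 = \left(2 + \sqrt{67}\right) + 98 = 100 + \sqrt{67}$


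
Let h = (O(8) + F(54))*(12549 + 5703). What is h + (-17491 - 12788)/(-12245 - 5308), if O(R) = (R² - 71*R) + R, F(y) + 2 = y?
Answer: -47415838595/5851 ≈ -8.1039e+6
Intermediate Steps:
F(y) = -2 + y
O(R) = R² - 70*R
h = -8103888 (h = (8*(-70 + 8) + (-2 + 54))*(12549 + 5703) = (8*(-62) + 52)*18252 = (-496 + 52)*18252 = -444*18252 = -8103888)
h + (-17491 - 12788)/(-12245 - 5308) = -8103888 + (-17491 - 12788)/(-12245 - 5308) = -8103888 - 30279/(-17553) = -8103888 - 30279*(-1/17553) = -8103888 + 10093/5851 = -47415838595/5851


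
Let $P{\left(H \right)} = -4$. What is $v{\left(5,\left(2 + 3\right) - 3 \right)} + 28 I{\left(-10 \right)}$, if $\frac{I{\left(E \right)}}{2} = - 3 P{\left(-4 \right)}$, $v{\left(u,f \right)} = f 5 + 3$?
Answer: $685$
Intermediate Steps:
$v{\left(u,f \right)} = 3 + 5 f$ ($v{\left(u,f \right)} = 5 f + 3 = 3 + 5 f$)
$I{\left(E \right)} = 24$ ($I{\left(E \right)} = 2 \left(\left(-3\right) \left(-4\right)\right) = 2 \cdot 12 = 24$)
$v{\left(5,\left(2 + 3\right) - 3 \right)} + 28 I{\left(-10 \right)} = \left(3 + 5 \left(\left(2 + 3\right) - 3\right)\right) + 28 \cdot 24 = \left(3 + 5 \left(5 - 3\right)\right) + 672 = \left(3 + 5 \cdot 2\right) + 672 = \left(3 + 10\right) + 672 = 13 + 672 = 685$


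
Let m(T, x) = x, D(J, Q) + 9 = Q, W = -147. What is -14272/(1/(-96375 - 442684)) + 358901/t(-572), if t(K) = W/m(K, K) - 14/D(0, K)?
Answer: 102686130074436/13345 ≈ 7.6947e+9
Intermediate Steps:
D(J, Q) = -9 + Q
t(K) = -147/K - 14/(-9 + K)
-14272/(1/(-96375 - 442684)) + 358901/t(-572) = -14272/(1/(-96375 - 442684)) + 358901/((7*(189 - 23*(-572))/(-572*(-9 - 572)))) = -14272/(1/(-539059)) + 358901/((7*(-1/572)*(189 + 13156)/(-581))) = -14272/(-1/539059) + 358901/((7*(-1/572)*(-1/581)*13345)) = -14272*(-539059) + 358901/(13345/47476) = 7693450048 + 358901*(47476/13345) = 7693450048 + 17039183876/13345 = 102686130074436/13345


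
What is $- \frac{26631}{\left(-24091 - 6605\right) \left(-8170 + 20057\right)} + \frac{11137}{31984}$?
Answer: $\frac{169356569047}{486267880432} \approx 0.34828$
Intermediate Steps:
$- \frac{26631}{\left(-24091 - 6605\right) \left(-8170 + 20057\right)} + \frac{11137}{31984} = - \frac{26631}{\left(-30696\right) 11887} + 11137 \cdot \frac{1}{31984} = - \frac{26631}{-364883352} + \frac{11137}{31984} = \left(-26631\right) \left(- \frac{1}{364883352}\right) + \frac{11137}{31984} = \frac{8877}{121627784} + \frac{11137}{31984} = \frac{169356569047}{486267880432}$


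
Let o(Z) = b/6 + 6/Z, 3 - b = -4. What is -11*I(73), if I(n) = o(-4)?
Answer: 11/3 ≈ 3.6667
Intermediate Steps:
b = 7 (b = 3 - 1*(-4) = 3 + 4 = 7)
o(Z) = 7/6 + 6/Z
I(n) = -1/3 (I(n) = 7/6 + 6/(-4) = 7/6 + 6*(-1/4) = 7/6 - 3/2 = -1/3)
-11*I(73) = -11*(-1/3) = 11/3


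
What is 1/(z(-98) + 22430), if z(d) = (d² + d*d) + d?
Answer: 1/41540 ≈ 2.4073e-5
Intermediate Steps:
z(d) = d + 2*d² (z(d) = (d² + d²) + d = 2*d² + d = d + 2*d²)
1/(z(-98) + 22430) = 1/(-98*(1 + 2*(-98)) + 22430) = 1/(-98*(1 - 196) + 22430) = 1/(-98*(-195) + 22430) = 1/(19110 + 22430) = 1/41540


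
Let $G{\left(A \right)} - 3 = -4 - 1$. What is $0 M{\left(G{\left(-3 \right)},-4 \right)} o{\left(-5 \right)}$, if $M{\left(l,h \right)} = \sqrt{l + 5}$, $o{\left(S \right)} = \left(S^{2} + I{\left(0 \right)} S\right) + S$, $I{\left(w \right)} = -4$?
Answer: $0$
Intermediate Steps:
$G{\left(A \right)} = -2$ ($G{\left(A \right)} = 3 - 5 = -2$)
$o{\left(S \right)} = S^{2} - 3 S$ ($o{\left(S \right)} = \left(S^{2} - 4 S\right) + S = S^{2} - 3 S$)
$M{\left(l,h \right)} = \sqrt{5 + l}$
$0 M{\left(G{\left(-3 \right)},-4 \right)} o{\left(-5 \right)} = 0 \sqrt{5 - 2} \left(- 5 \left(-3 - 5\right)\right) = 0 \sqrt{3} \left(\left(-5\right) \left(-8\right)\right) = 0 \cdot 40 = 0$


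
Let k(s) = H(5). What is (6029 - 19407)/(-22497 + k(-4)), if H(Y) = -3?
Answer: 6689/11250 ≈ 0.59458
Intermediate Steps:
k(s) = -3
(6029 - 19407)/(-22497 + k(-4)) = (6029 - 19407)/(-22497 - 3) = -13378/(-22500) = -13378*(-1/22500) = 6689/11250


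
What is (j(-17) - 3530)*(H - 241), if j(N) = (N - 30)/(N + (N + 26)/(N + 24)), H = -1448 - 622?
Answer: 896600981/110 ≈ 8.1509e+6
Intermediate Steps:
H = -2070
j(N) = (-30 + N)/(N + (26 + N)/(24 + N))
(j(-17) - 3530)*(H - 241) = ((-720 + (-17)² - 6*(-17))/(26 + (-17)² + 25*(-17)) - 3530)*(-2070 - 241) = ((-720 + 289 + 102)/(26 + 289 - 425) - 3530)*(-2311) = (-329/(-110) - 3530)*(-2311) = (-1/110*(-329) - 3530)*(-2311) = (329/110 - 3530)*(-2311) = -387971/110*(-2311) = 896600981/110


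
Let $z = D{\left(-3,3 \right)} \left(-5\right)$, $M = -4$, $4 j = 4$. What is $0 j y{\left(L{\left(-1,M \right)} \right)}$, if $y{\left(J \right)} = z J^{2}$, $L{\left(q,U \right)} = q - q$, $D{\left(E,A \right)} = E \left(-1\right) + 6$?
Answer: $0$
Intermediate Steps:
$j = 1$ ($j = \frac{1}{4} \cdot 4 = 1$)
$D{\left(E,A \right)} = 6 - E$ ($D{\left(E,A \right)} = - E + 6 = 6 - E$)
$L{\left(q,U \right)} = 0$
$z = -45$ ($z = \left(6 - -3\right) \left(-5\right) = \left(6 + 3\right) \left(-5\right) = 9 \left(-5\right) = -45$)
$y{\left(J \right)} = - 45 J^{2}$
$0 j y{\left(L{\left(-1,M \right)} \right)} = 0 \cdot 1 \left(- 45 \cdot 0^{2}\right) = 0 \left(\left(-45\right) 0\right) = 0 \cdot 0 = 0$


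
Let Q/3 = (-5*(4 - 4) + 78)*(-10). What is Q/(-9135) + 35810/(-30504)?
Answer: -2841611/3096156 ≈ -0.91779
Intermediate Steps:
Q = -2340 (Q = 3*((-5*(4 - 4) + 78)*(-10)) = 3*((-5*0 + 78)*(-10)) = 3*((0 + 78)*(-10)) = 3*(78*(-10)) = 3*(-780) = -2340)
Q/(-9135) + 35810/(-30504) = -2340/(-9135) + 35810/(-30504) = -2340*(-1/9135) + 35810*(-1/30504) = 52/203 - 17905/15252 = -2841611/3096156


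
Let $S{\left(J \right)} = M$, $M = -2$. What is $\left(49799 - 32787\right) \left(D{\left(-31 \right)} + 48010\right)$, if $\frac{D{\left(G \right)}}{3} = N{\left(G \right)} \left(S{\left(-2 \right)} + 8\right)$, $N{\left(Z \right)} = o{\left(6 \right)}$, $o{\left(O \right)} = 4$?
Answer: $817970984$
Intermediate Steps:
$S{\left(J \right)} = -2$
$N{\left(Z \right)} = 4$
$D{\left(G \right)} = 72$ ($D{\left(G \right)} = 3 \cdot 4 \left(-2 + 8\right) = 3 \cdot 4 \cdot 6 = 3 \cdot 24 = 72$)
$\left(49799 - 32787\right) \left(D{\left(-31 \right)} + 48010\right) = \left(49799 - 32787\right) \left(72 + 48010\right) = 17012 \cdot 48082 = 817970984$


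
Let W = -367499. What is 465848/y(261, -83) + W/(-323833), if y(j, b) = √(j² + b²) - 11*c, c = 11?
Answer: 18275877148595/19549474377 + 465848*√75010/60369 ≈ 3048.3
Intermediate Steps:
y(j, b) = -121 + √(b² + j²) (y(j, b) = √(j² + b²) - 11*11 = √(b² + j²) - 121 = -121 + √(b² + j²))
465848/y(261, -83) + W/(-323833) = 465848/(-121 + √((-83)² + 261²)) - 367499/(-323833) = 465848/(-121 + √(6889 + 68121)) - 367499*(-1/323833) = 465848/(-121 + √75010) + 367499/323833 = 367499/323833 + 465848/(-121 + √75010)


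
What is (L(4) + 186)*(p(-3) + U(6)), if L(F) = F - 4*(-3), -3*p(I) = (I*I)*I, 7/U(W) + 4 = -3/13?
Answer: 81608/55 ≈ 1483.8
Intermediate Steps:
U(W) = -91/55 (U(W) = 7/(-4 - 3/13) = 7/(-55/13) = 7*(-13/55) = -91/55)
p(I) = -I³/3 (p(I) = -I*I*I/3 = -I²*I/3 = -I³/3)
L(F) = 12 + F (L(F) = F + 12 = 12 + F)
(L(4) + 186)*(p(-3) + U(6)) = ((12 + 4) + 186)*(-⅓*(-3)³ - 91/55) = (16 + 186)*(-⅓*(-27) - 91/55) = 202*(9 - 91/55) = 202*(404/55) = 81608/55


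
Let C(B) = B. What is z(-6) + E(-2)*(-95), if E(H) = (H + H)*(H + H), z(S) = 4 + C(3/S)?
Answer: -3033/2 ≈ -1516.5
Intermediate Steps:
z(S) = 4 + 3/S
E(H) = 4*H² (E(H) = (2*H)*(2*H) = 4*H²)
z(-6) + E(-2)*(-95) = (4 + 3/(-6)) + (4*(-2)²)*(-95) = (4 + 3*(-⅙)) + (4*4)*(-95) = (4 - ½) + 16*(-95) = 7/2 - 1520 = -3033/2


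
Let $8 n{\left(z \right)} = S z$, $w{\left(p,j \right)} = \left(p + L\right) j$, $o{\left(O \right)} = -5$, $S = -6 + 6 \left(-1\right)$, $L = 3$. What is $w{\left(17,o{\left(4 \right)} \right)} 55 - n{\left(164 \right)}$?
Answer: $-5254$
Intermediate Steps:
$S = -12$ ($S = -6 - 6 = -12$)
$w{\left(p,j \right)} = j \left(3 + p\right)$ ($w{\left(p,j \right)} = \left(p + 3\right) j = \left(3 + p\right) j = j \left(3 + p\right)$)
$n{\left(z \right)} = - \frac{3 z}{2}$ ($n{\left(z \right)} = \frac{\left(-12\right) z}{8} = - \frac{3 z}{2}$)
$w{\left(17,o{\left(4 \right)} \right)} 55 - n{\left(164 \right)} = - 5 \left(3 + 17\right) 55 - \left(- \frac{3}{2}\right) 164 = \left(-5\right) 20 \cdot 55 - -246 = \left(-100\right) 55 + 246 = -5500 + 246 = -5254$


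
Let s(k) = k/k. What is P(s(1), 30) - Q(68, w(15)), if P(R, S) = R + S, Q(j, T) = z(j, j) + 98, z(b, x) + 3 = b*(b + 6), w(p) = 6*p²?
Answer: -5096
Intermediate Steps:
s(k) = 1
z(b, x) = -3 + b*(6 + b) (z(b, x) = -3 + b*(b + 6) = -3 + b*(6 + b))
Q(j, T) = 95 + j² + 6*j (Q(j, T) = (-3 + j² + 6*j) + 98 = 95 + j² + 6*j)
P(s(1), 30) - Q(68, w(15)) = (1 + 30) - (95 + 68² + 6*68) = 31 - (95 + 4624 + 408) = 31 - 1*5127 = 31 - 5127 = -5096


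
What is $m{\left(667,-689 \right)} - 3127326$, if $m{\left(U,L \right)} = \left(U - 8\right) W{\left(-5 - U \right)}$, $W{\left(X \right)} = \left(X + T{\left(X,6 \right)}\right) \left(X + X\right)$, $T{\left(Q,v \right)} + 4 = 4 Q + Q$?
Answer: $3571541730$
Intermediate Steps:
$T{\left(Q,v \right)} = -4 + 5 Q$ ($T{\left(Q,v \right)} = -4 + \left(4 Q + Q\right) = -4 + 5 Q$)
$W{\left(X \right)} = 2 X \left(-4 + 6 X\right)$ ($W{\left(X \right)} = \left(X + \left(-4 + 5 X\right)\right) \left(X + X\right) = \left(-4 + 6 X\right) 2 X = 2 X \left(-4 + 6 X\right)$)
$m{\left(U,L \right)} = 4 \left(-17 - 3 U\right) \left(-8 + U\right) \left(-5 - U\right)$ ($m{\left(U,L \right)} = \left(U - 8\right) 4 \left(-5 - U\right) \left(-2 + 3 \left(-5 - U\right)\right) = \left(-8 + U\right) 4 \left(-5 - U\right) \left(-2 - \left(15 + 3 U\right)\right) = \left(-8 + U\right) 4 \left(-5 - U\right) \left(-17 - 3 U\right) = \left(-8 + U\right) 4 \left(-17 - 3 U\right) \left(-5 - U\right) = 4 \left(-17 - 3 U\right) \left(-8 + U\right) \left(-5 - U\right)$)
$m{\left(667,-689 \right)} - 3127326 = 4 \left(-8 + 667\right) \left(5 + 667\right) \left(17 + 3 \cdot 667\right) - 3127326 = 4 \cdot 659 \cdot 672 \left(17 + 2001\right) - 3127326 = 4 \cdot 659 \cdot 672 \cdot 2018 - 3127326 = 3574669056 - 3127326 = 3571541730$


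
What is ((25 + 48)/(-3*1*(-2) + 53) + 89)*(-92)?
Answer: -489808/59 ≈ -8301.8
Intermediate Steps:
((25 + 48)/(-3*1*(-2) + 53) + 89)*(-92) = (73/(-3*(-2) + 53) + 89)*(-92) = (73/(6 + 53) + 89)*(-92) = (73/59 + 89)*(-92) = (5324/59)*(-92) = -489808/59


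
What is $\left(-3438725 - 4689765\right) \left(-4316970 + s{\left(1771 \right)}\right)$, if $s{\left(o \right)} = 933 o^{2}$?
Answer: $-23751305393240670$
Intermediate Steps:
$\left(-3438725 - 4689765\right) \left(-4316970 + s{\left(1771 \right)}\right) = \left(-3438725 - 4689765\right) \left(-4316970 + 933 \cdot 1771^{2}\right) = - 8128490 \left(-4316970 + 933 \cdot 3136441\right) = - 8128490 \left(-4316970 + 2926299453\right) = \left(-8128490\right) 2921982483 = -23751305393240670$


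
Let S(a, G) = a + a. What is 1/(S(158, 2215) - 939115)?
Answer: -1/938799 ≈ -1.0652e-6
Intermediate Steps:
S(a, G) = 2*a
1/(S(158, 2215) - 939115) = 1/(2*158 - 939115) = 1/(316 - 939115) = 1/(-938799) = -1/938799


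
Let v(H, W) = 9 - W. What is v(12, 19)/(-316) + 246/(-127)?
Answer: -38233/20066 ≈ -1.9054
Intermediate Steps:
v(12, 19)/(-316) + 246/(-127) = (9 - 1*19)/(-316) + 246/(-127) = (9 - 19)*(-1/316) + 246*(-1/127) = -10*(-1/316) - 246/127 = 5/158 - 246/127 = -38233/20066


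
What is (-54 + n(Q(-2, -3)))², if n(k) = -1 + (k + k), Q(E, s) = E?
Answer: 3481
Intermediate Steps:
n(k) = -1 + 2*k
(-54 + n(Q(-2, -3)))² = (-54 + (-1 + 2*(-2)))² = (-54 + (-1 - 4))² = (-54 - 5)² = (-59)² = 3481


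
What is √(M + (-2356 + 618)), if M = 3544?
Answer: √1806 ≈ 42.497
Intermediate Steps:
√(M + (-2356 + 618)) = √(3544 + (-2356 + 618)) = √(3544 - 1738) = √1806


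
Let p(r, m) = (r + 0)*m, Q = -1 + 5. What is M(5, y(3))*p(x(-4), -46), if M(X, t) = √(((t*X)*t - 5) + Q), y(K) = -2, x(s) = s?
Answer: 184*√19 ≈ 802.04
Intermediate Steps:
Q = 4
p(r, m) = m*r (p(r, m) = r*m = m*r)
M(X, t) = √(-1 + X*t²) (M(X, t) = √(((t*X)*t - 5) + 4) = √(((X*t)*t - 5) + 4) = √((X*t² - 5) + 4) = √((-5 + X*t²) + 4) = √(-1 + X*t²))
M(5, y(3))*p(x(-4), -46) = √(-1 + 5*(-2)²)*(-46*(-4)) = √(-1 + 5*4)*184 = √(-1 + 20)*184 = √19*184 = 184*√19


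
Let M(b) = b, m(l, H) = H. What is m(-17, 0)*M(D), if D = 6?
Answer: 0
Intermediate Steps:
m(-17, 0)*M(D) = 0*6 = 0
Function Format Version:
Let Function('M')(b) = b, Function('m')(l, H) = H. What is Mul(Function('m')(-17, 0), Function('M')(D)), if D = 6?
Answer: 0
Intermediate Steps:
Mul(Function('m')(-17, 0), Function('M')(D)) = Mul(0, 6) = 0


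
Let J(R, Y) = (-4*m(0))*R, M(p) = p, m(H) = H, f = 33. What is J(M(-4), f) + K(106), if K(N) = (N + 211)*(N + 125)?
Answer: 73227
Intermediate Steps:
K(N) = (125 + N)*(211 + N) (K(N) = (211 + N)*(125 + N) = (125 + N)*(211 + N))
J(R, Y) = 0 (J(R, Y) = (-4*0)*R = 0*R = 0)
J(M(-4), f) + K(106) = 0 + (26375 + 106² + 336*106) = 0 + (26375 + 11236 + 35616) = 0 + 73227 = 73227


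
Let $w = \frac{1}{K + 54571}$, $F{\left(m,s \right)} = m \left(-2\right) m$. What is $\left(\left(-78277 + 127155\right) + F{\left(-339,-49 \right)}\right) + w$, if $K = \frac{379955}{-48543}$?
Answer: $- \frac{479312125925929}{2648660098} \approx -1.8096 \cdot 10^{5}$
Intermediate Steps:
$F{\left(m,s \right)} = - 2 m^{2}$ ($F{\left(m,s \right)} = - 2 m m = - 2 m^{2}$)
$K = - \frac{379955}{48543}$ ($K = 379955 \left(- \frac{1}{48543}\right) = - \frac{379955}{48543} \approx -7.8272$)
$w = \frac{48543}{2648660098}$ ($w = \frac{1}{- \frac{379955}{48543} + 54571} = \frac{1}{\frac{2648660098}{48543}} = \frac{48543}{2648660098} \approx 1.8327 \cdot 10^{-5}$)
$\left(\left(-78277 + 127155\right) + F{\left(-339,-49 \right)}\right) + w = \left(\left(-78277 + 127155\right) - 2 \left(-339\right)^{2}\right) + \frac{48543}{2648660098} = \left(48878 - 229842\right) + \frac{48543}{2648660098} = -180964 + \frac{48543}{2648660098} = - \frac{479312125925929}{2648660098}$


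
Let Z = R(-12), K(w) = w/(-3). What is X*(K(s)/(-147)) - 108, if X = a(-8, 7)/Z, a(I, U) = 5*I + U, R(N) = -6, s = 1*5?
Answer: -95201/882 ≈ -107.94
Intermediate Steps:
s = 5
K(w) = -w/3 (K(w) = w*(-⅓) = -w/3)
a(I, U) = U + 5*I
Z = -6
X = 11/2 (X = (7 + 5*(-8))/(-6) = (7 - 40)*(-⅙) = -33*(-⅙) = 11/2 ≈ 5.5000)
X*(K(s)/(-147)) - 108 = 11*(-⅓*5/(-147))/2 - 108 = 11*(-5/3*(-1/147))/2 - 108 = (11/2)*(5/441) - 108 = 55/882 - 108 = -95201/882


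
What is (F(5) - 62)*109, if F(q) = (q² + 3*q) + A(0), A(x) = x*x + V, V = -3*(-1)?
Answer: -2071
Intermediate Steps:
V = 3
A(x) = 3 + x² (A(x) = x*x + 3 = x² + 3 = 3 + x²)
F(q) = 3 + q² + 3*q (F(q) = (q² + 3*q) + (3 + 0²) = (q² + 3*q) + (3 + 0) = (q² + 3*q) + 3 = 3 + q² + 3*q)
(F(5) - 62)*109 = ((3 + 5² + 3*5) - 62)*109 = ((3 + 25 + 15) - 62)*109 = (43 - 62)*109 = -19*109 = -2071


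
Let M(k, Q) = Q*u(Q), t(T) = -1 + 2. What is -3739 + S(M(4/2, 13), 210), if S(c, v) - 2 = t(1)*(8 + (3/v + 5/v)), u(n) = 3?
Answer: -391541/105 ≈ -3729.0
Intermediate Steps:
t(T) = 1
M(k, Q) = 3*Q (M(k, Q) = Q*3 = 3*Q)
S(c, v) = 10 + 8/v (S(c, v) = 2 + 1*(8 + (3/v + 5/v)) = 2 + 1*(8 + 8/v) = 2 + (8 + 8/v) = 10 + 8/v)
-3739 + S(M(4/2, 13), 210) = -3739 + (10 + 8/210) = -3739 + (10 + 8*(1/210)) = -3739 + (10 + 4/105) = -3739 + 1054/105 = -391541/105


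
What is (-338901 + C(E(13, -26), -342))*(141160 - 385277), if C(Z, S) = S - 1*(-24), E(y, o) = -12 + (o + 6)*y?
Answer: 82809124623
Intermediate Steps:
E(y, o) = -12 + y*(6 + o) (E(y, o) = -12 + (6 + o)*y = -12 + y*(6 + o))
C(Z, S) = 24 + S (C(Z, S) = S + 24 = 24 + S)
(-338901 + C(E(13, -26), -342))*(141160 - 385277) = (-338901 + (24 - 342))*(141160 - 385277) = (-338901 - 318)*(-244117) = -339219*(-244117) = 82809124623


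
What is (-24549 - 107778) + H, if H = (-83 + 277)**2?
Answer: -94691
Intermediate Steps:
H = 37636 (H = 194**2 = 37636)
(-24549 - 107778) + H = (-24549 - 107778) + 37636 = -132327 + 37636 = -94691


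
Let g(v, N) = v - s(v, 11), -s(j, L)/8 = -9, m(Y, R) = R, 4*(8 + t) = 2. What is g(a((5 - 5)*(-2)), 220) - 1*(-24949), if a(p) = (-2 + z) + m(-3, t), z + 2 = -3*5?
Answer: 49701/2 ≈ 24851.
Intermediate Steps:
t = -15/2 (t = -8 + (1/4)*2 = -8 + 1/2 = -15/2 ≈ -7.5000)
s(j, L) = 72 (s(j, L) = -8*(-9) = 72)
z = -17 (z = -2 - 3*5 = -2 - 15 = -17)
a(p) = -53/2 (a(p) = (-2 - 17) - 15/2 = -19 - 15/2 = -53/2)
g(v, N) = -72 + v (g(v, N) = v - 1*72 = v - 72 = -72 + v)
g(a((5 - 5)*(-2)), 220) - 1*(-24949) = (-72 - 53/2) - 1*(-24949) = -197/2 + 24949 = 49701/2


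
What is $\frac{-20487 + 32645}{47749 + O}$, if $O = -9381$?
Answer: $\frac{6079}{19184} \approx 0.31688$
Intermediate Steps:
$\frac{-20487 + 32645}{47749 + O} = \frac{-20487 + 32645}{47749 - 9381} = \frac{12158}{38368} = 12158 \cdot \frac{1}{38368} = \frac{6079}{19184}$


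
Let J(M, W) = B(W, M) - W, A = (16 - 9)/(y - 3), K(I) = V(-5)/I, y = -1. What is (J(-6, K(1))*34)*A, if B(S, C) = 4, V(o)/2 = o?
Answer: -833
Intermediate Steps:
V(o) = 2*o
K(I) = -10/I (K(I) = (2*(-5))/I = -10/I)
A = -7/4 (A = (16 - 9)/(-1 - 3) = 7/(-4) = 7*(-¼) = -7/4 ≈ -1.7500)
J(M, W) = 4 - W
(J(-6, K(1))*34)*A = ((4 - (-10)/1)*34)*(-7/4) = ((4 - (-10))*34)*(-7/4) = ((4 - 1*(-10))*34)*(-7/4) = ((4 + 10)*34)*(-7/4) = (14*34)*(-7/4) = 476*(-7/4) = -833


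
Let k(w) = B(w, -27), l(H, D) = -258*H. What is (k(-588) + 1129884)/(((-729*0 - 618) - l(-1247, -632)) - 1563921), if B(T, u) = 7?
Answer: -1129891/1886265 ≈ -0.59901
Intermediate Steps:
k(w) = 7
(k(-588) + 1129884)/(((-729*0 - 618) - l(-1247, -632)) - 1563921) = (7 + 1129884)/(((-729*0 - 618) - (-258)*(-1247)) - 1563921) = 1129891/(((0 - 618) - 1*321726) - 1563921) = 1129891/((-618 - 321726) - 1563921) = 1129891/(-322344 - 1563921) = 1129891/(-1886265) = 1129891*(-1/1886265) = -1129891/1886265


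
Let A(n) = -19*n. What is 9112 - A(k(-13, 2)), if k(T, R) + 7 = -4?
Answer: 8903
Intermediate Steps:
k(T, R) = -11 (k(T, R) = -7 - 4 = -11)
9112 - A(k(-13, 2)) = 9112 - (-19)*(-11) = 9112 - 1*209 = 9112 - 209 = 8903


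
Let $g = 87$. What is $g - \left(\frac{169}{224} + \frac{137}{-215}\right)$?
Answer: $\frac{4184273}{48160} \approx 86.883$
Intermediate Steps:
$g - \left(\frac{169}{224} + \frac{137}{-215}\right) = 87 - \left(\frac{169}{224} + \frac{137}{-215}\right) = 87 - \left(169 \cdot \frac{1}{224} + 137 \left(- \frac{1}{215}\right)\right) = 87 - \left(\frac{169}{224} - \frac{137}{215}\right) = 87 - \frac{5647}{48160} = \frac{4184273}{48160}$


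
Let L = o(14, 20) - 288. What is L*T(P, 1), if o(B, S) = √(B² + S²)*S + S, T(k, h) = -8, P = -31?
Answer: 2144 - 320*√149 ≈ -1762.1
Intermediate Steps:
o(B, S) = S + S*√(B² + S²) (o(B, S) = S*√(B² + S²) + S = S + S*√(B² + S²))
L = -268 + 40*√149 (L = 20*(1 + √(14² + 20²)) - 288 = 20*(1 + √(196 + 400)) - 288 = 20*(1 + √596) - 288 = 20*(1 + 2*√149) - 288 = (20 + 40*√149) - 288 = -268 + 40*√149 ≈ 220.26)
L*T(P, 1) = (-268 + 40*√149)*(-8) = 2144 - 320*√149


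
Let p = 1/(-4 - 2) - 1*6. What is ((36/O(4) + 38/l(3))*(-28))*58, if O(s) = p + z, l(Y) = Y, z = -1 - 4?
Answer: -3082352/201 ≈ -15335.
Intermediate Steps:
z = -5
p = -37/6 (p = 1/(-6) - 6 = -⅙ - 6 = -37/6 ≈ -6.1667)
O(s) = -67/6 (O(s) = -37/6 - 5 = -67/6)
((36/O(4) + 38/l(3))*(-28))*58 = ((36/(-67/6) + 38/3)*(-28))*58 = ((36*(-6/67) + 38*(⅓))*(-28))*58 = ((-216/67 + 38/3)*(-28))*58 = ((1898/201)*(-28))*58 = -53144/201*58 = -3082352/201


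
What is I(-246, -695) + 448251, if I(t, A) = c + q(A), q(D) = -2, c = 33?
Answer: 448282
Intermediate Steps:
I(t, A) = 31 (I(t, A) = 33 - 2 = 31)
I(-246, -695) + 448251 = 31 + 448251 = 448282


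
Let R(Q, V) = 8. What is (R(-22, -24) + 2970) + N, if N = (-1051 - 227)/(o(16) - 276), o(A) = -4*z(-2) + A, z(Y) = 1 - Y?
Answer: 405647/136 ≈ 2982.7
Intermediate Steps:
o(A) = -12 + A (o(A) = -4*(1 - 1*(-2)) + A = -4*(1 + 2) + A = -4*3 + A = -12 + A)
N = 639/136 (N = (-1051 - 227)/((-12 + 16) - 276) = -1278/(4 - 276) = -1278/(-272) = -1278*(-1/272) = 639/136 ≈ 4.6985)
(R(-22, -24) + 2970) + N = (8 + 2970) + 639/136 = 2978 + 639/136 = 405647/136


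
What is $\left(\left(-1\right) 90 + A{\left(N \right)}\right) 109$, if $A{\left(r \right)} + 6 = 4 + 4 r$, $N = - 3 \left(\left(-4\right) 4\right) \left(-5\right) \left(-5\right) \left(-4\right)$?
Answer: $-2102828$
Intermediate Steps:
$N = -4800$ ($N = \left(-3\right) \left(-16\right) 25 \left(-4\right) = 48 \left(-100\right) = -4800$)
$A{\left(r \right)} = -2 + 4 r$ ($A{\left(r \right)} = -6 + \left(4 + 4 r\right) = -2 + 4 r$)
$\left(\left(-1\right) 90 + A{\left(N \right)}\right) 109 = \left(\left(-1\right) 90 + \left(-2 + 4 \left(-4800\right)\right)\right) 109 = \left(-90 - 19202\right) 109 = \left(-19292\right) 109 = -2102828$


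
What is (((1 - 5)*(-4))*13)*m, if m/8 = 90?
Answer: 149760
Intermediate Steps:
m = 720 (m = 8*90 = 720)
(((1 - 5)*(-4))*13)*m = (((1 - 5)*(-4))*13)*720 = (-4*(-4)*13)*720 = (16*13)*720 = 208*720 = 149760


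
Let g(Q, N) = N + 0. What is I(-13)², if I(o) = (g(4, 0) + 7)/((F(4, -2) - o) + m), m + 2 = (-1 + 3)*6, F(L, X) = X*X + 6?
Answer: 49/1089 ≈ 0.044995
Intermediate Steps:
g(Q, N) = N
F(L, X) = 6 + X² (F(L, X) = X² + 6 = 6 + X²)
m = 10 (m = -2 + (-1 + 3)*6 = -2 + 2*6 = -2 + 12 = 10)
I(o) = 7/(20 - o) (I(o) = (0 + 7)/(((6 + (-2)²) - o) + 10) = 7/(((6 + 4) - o) + 10) = 7/((10 - o) + 10) = 7/(20 - o))
I(-13)² = (7/(20 - 1*(-13)))² = (7/(20 + 13))² = (7/33)² = 49/1089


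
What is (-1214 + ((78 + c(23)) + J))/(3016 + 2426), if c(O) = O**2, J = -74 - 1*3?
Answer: -114/907 ≈ -0.12569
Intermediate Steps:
J = -77 (J = -74 - 3 = -77)
(-1214 + ((78 + c(23)) + J))/(3016 + 2426) = (-1214 + ((78 + 23**2) - 77))/(3016 + 2426) = (-1214 + ((78 + 529) - 77))/5442 = (-1214 + (607 - 77))*(1/5442) = (-1214 + 530)*(1/5442) = -684*1/5442 = -114/907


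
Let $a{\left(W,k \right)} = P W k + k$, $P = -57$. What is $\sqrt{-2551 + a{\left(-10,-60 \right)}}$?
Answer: $i \sqrt{36811} \approx 191.86 i$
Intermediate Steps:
$a{\left(W,k \right)} = k - 57 W k$ ($a{\left(W,k \right)} = - 57 W k + k = k - 57 W k$)
$\sqrt{-2551 + a{\left(-10,-60 \right)}} = \sqrt{-2551 - 60 \left(1 - -570\right)} = \sqrt{-2551 - 60 \left(1 + 570\right)} = \sqrt{-2551 - 34260} = \sqrt{-36811} = i \sqrt{36811}$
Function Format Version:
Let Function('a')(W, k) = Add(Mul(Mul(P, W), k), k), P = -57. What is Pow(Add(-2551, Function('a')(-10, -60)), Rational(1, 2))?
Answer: Mul(I, Pow(36811, Rational(1, 2))) ≈ Mul(191.86, I)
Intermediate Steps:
Function('a')(W, k) = Add(k, Mul(-57, W, k)) (Function('a')(W, k) = Add(Mul(Mul(-57, W), k), k) = Add(Mul(-57, W, k), k) = Add(k, Mul(-57, W, k)))
Pow(Add(-2551, Function('a')(-10, -60)), Rational(1, 2)) = Pow(Add(-2551, Mul(-60, Add(1, Mul(-57, -10)))), Rational(1, 2)) = Pow(Add(-2551, Mul(-60, Add(1, 570))), Rational(1, 2)) = Pow(Add(-2551, Mul(-60, 571)), Rational(1, 2)) = Pow(Add(-2551, -34260), Rational(1, 2)) = Pow(-36811, Rational(1, 2)) = Mul(I, Pow(36811, Rational(1, 2)))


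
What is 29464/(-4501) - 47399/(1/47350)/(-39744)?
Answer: 5050307625217/89443872 ≈ 56463.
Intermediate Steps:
29464/(-4501) - 47399/(1/47350)/(-39744) = 29464*(-1/4501) - 47399/1/47350*(-1/39744) = -29464/4501 - 47399*47350*(-1/39744) = -29464/4501 - 2244342650*(-1/39744) = -29464/4501 + 1122171325/19872 = 5050307625217/89443872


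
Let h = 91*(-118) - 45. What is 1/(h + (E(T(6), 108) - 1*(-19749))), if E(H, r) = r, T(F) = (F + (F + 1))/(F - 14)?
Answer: 1/9074 ≈ 0.00011021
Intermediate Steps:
T(F) = (1 + 2*F)/(-14 + F) (T(F) = (F + (1 + F))/(-14 + F) = (1 + 2*F)/(-14 + F))
h = -10783 (h = -10738 - 45 = -10783)
1/(h + (E(T(6), 108) - 1*(-19749))) = 1/(-10783 + (108 - 1*(-19749))) = 1/(-10783 + (108 + 19749)) = 1/(-10783 + 19857) = 1/9074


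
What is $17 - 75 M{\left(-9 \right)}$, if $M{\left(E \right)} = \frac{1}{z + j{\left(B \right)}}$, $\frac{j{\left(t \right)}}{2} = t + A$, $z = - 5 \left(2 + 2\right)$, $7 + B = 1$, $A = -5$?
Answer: $\frac{263}{14} \approx 18.786$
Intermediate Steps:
$B = -6$ ($B = -7 + 1 = -6$)
$z = -20$ ($z = \left(-5\right) 4 = -20$)
$j{\left(t \right)} = -10 + 2 t$ ($j{\left(t \right)} = 2 \left(t - 5\right) = 2 \left(-5 + t\right) = -10 + 2 t$)
$M{\left(E \right)} = - \frac{1}{42}$ ($M{\left(E \right)} = \frac{1}{-20 + \left(-10 + 2 \left(-6\right)\right)} = \frac{1}{-20 - 22} = \frac{1}{-42} = - \frac{1}{42}$)
$17 - 75 M{\left(-9 \right)} = 17 - - \frac{25}{14} = 17 + \frac{25}{14} = \frac{263}{14}$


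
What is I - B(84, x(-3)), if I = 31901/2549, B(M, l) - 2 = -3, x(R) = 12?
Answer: 34450/2549 ≈ 13.515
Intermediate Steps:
B(M, l) = -1 (B(M, l) = 2 - 3 = -1)
I = 31901/2549 (I = 31901*(1/2549) = 31901/2549 ≈ 12.515)
I - B(84, x(-3)) = 31901/2549 - 1*(-1) = 31901/2549 + 1 = 34450/2549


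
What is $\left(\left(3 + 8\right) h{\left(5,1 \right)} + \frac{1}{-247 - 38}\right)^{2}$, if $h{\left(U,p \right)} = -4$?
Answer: $\frac{157276681}{81225} \approx 1936.3$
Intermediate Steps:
$\left(\left(3 + 8\right) h{\left(5,1 \right)} + \frac{1}{-247 - 38}\right)^{2} = \left(\left(3 + 8\right) \left(-4\right) + \frac{1}{-247 - 38}\right)^{2} = \left(11 \left(-4\right) + \frac{1}{-285}\right)^{2} = \left(-44 - \frac{1}{285}\right)^{2} = \left(- \frac{12541}{285}\right)^{2} = \frac{157276681}{81225}$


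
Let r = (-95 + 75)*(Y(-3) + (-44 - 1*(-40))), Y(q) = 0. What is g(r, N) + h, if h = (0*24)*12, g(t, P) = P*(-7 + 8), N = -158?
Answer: -158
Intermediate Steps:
r = 80 (r = (-95 + 75)*(0 + (-44 - 1*(-40))) = -20*(0 + (-44 + 40)) = -20*(0 - 4) = -20*(-4) = 80)
g(t, P) = P (g(t, P) = P*1 = P)
h = 0 (h = 0*12 = 0)
g(r, N) + h = -158 + 0 = -158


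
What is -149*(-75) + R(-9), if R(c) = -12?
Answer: 11163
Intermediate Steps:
-149*(-75) + R(-9) = -149*(-75) - 12 = 11175 - 12 = 11163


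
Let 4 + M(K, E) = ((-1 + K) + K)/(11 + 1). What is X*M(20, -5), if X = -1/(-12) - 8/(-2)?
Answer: -49/16 ≈ -3.0625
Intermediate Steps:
M(K, E) = -49/12 + K/6 (M(K, E) = -4 + ((-1 + K) + K)/(11 + 1) = -4 + (-1 + 2*K)/12 = -4 + (-1 + 2*K)*(1/12) = -4 + (-1/12 + K/6) = -49/12 + K/6)
X = 49/12 (X = -1*(-1/12) - 8*(-½) = 1/12 + 4 = 49/12 ≈ 4.0833)
X*M(20, -5) = 49*(-49/12 + (⅙)*20)/12 = 49*(-49/12 + 10/3)/12 = (49/12)*(-¾) = -49/16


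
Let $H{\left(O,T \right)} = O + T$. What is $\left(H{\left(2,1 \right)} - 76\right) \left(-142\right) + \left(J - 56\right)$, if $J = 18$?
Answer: $10328$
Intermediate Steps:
$\left(H{\left(2,1 \right)} - 76\right) \left(-142\right) + \left(J - 56\right) = \left(\left(2 + 1\right) - 76\right) \left(-142\right) + \left(18 - 56\right) = \left(3 - 76\right) \left(-142\right) - 38 = \left(-73\right) \left(-142\right) - 38 = 10366 - 38 = 10328$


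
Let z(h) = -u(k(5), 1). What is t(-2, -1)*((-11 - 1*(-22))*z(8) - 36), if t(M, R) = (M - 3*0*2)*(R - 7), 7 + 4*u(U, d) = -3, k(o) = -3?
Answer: -136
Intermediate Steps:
u(U, d) = -5/2 (u(U, d) = -7/4 + (¼)*(-3) = -7/4 - ¾ = -5/2)
z(h) = 5/2 (z(h) = -1*(-5/2) = 5/2)
t(M, R) = M*(-7 + R) (t(M, R) = (M + 0*2)*(-7 + R) = (M + 0)*(-7 + R) = M*(-7 + R))
t(-2, -1)*((-11 - 1*(-22))*z(8) - 36) = (-2*(-7 - 1))*((-11 - 1*(-22))*(5/2) - 36) = (-2*(-8))*((-11 + 22)*(5/2) - 36) = 16*(11*(5/2) - 36) = 16*(55/2 - 36) = 16*(-17/2) = -136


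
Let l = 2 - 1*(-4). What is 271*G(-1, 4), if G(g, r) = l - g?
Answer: 1897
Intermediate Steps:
l = 6 (l = 2 + 4 = 6)
G(g, r) = 6 - g
271*G(-1, 4) = 271*(6 - 1*(-1)) = 271*(6 + 1) = 271*7 = 1897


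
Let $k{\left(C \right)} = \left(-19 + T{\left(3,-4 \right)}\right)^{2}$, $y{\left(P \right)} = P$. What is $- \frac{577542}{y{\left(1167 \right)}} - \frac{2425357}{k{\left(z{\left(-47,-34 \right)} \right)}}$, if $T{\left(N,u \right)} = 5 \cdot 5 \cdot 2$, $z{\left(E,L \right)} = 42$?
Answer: $- \frac{1128469827}{373829} \approx -3018.7$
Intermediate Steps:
$T{\left(N,u \right)} = 50$ ($T{\left(N,u \right)} = 5 \cdot 10 = 50$)
$k{\left(C \right)} = 961$ ($k{\left(C \right)} = \left(-19 + 50\right)^{2} = 31^{2} = 961$)
$- \frac{577542}{y{\left(1167 \right)}} - \frac{2425357}{k{\left(z{\left(-47,-34 \right)} \right)}} = - \frac{577542}{1167} - \frac{2425357}{961} = \left(-577542\right) \frac{1}{1167} - \frac{2425357}{961} = - \frac{192514}{389} - \frac{2425357}{961} = - \frac{1128469827}{373829}$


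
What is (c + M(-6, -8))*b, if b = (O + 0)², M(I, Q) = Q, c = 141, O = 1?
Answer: 133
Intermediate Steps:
b = 1 (b = (1 + 0)² = 1² = 1)
(c + M(-6, -8))*b = (141 - 8)*1 = 133*1 = 133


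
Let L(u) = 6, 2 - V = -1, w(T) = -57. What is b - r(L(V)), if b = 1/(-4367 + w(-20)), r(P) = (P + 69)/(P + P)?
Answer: -27651/4424 ≈ -6.2502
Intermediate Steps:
V = 3 (V = 2 - 1*(-1) = 2 + 1 = 3)
r(P) = (69 + P)/(2*P) (r(P) = (69 + P)/((2*P)) = (69 + P)*(1/(2*P)) = (69 + P)/(2*P))
b = -1/4424 (b = 1/(-4367 - 57) = 1/(-4424) = -1/4424 ≈ -0.00022604)
b - r(L(V)) = -1/4424 - (69 + 6)/(2*6) = -1/4424 - 75/(2*6) = -1/4424 - 1*25/4 = -1/4424 - 25/4 = -27651/4424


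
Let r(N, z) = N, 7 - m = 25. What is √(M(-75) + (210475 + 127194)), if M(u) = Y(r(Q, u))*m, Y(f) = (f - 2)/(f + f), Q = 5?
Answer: √8441590/5 ≈ 581.09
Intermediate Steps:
m = -18 (m = 7 - 1*25 = 7 - 25 = -18)
Y(f) = (-2 + f)/(2*f) (Y(f) = (-2 + f)/((2*f)) = (-2 + f)*(1/(2*f)) = (-2 + f)/(2*f))
M(u) = -27/5 (M(u) = ((½)*(-2 + 5)/5)*(-18) = ((½)*(⅕)*3)*(-18) = (3/10)*(-18) = -27/5)
√(M(-75) + (210475 + 127194)) = √(-27/5 + (210475 + 127194)) = √(-27/5 + 337669) = √(1688318/5) = √8441590/5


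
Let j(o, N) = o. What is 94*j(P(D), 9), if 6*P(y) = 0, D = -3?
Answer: 0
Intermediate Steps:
P(y) = 0 (P(y) = (1/6)*0 = 0)
94*j(P(D), 9) = 94*0 = 0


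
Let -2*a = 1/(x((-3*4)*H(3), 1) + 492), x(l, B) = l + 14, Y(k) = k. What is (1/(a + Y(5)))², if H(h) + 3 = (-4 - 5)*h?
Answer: 2999824/74978281 ≈ 0.040009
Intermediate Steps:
H(h) = -3 - 9*h (H(h) = -3 + (-4 - 5)*h = -3 - 9*h)
x(l, B) = 14 + l
a = -1/1732 (a = -1/(2*((14 + (-3*4)*(-3 - 9*3)) + 492)) = -1/(2*((14 - 12*(-3 - 27)) + 492)) = -1/(2*((14 - 12*(-30)) + 492)) = -1/(2*((14 + 360) + 492)) = -1/(2*(374 + 492)) = -½/866 = -½*1/866 = -1/1732 ≈ -0.00057737)
(1/(a + Y(5)))² = (1/(-1/1732 + 5))² = (1/(8659/1732))² = (1732/8659)² = 2999824/74978281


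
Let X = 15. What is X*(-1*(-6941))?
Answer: 104115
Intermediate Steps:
X*(-1*(-6941)) = 15*(-1*(-6941)) = 15*6941 = 104115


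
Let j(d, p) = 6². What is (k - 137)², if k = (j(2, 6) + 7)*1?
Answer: 8836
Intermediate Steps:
j(d, p) = 36
k = 43 (k = (36 + 7)*1 = 43*1 = 43)
(k - 137)² = (43 - 137)² = (-94)² = 8836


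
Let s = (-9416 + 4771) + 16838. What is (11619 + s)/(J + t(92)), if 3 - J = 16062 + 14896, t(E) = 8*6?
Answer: -23812/30907 ≈ -0.77044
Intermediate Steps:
t(E) = 48
J = -30955 (J = 3 - (16062 + 14896) = 3 - 1*30958 = 3 - 30958 = -30955)
s = 12193 (s = -4645 + 16838 = 12193)
(11619 + s)/(J + t(92)) = (11619 + 12193)/(-30955 + 48) = 23812/(-30907) = 23812*(-1/30907) = -23812/30907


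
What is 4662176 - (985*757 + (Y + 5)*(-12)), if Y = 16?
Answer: 3916783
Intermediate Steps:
4662176 - (985*757 + (Y + 5)*(-12)) = 4662176 - (985*757 + (16 + 5)*(-12)) = 4662176 - (745645 + 21*(-12)) = 4662176 - (745645 - 252) = 4662176 - 1*745393 = 4662176 - 745393 = 3916783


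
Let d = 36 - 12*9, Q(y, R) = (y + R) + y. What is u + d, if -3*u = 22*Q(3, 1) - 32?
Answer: -338/3 ≈ -112.67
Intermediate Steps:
Q(y, R) = R + 2*y (Q(y, R) = (R + y) + y = R + 2*y)
u = -122/3 (u = -(22*(1 + 2*3) - 32)/3 = -(22*(1 + 6) - 32)/3 = -(22*7 - 32)/3 = -(154 - 32)/3 = -⅓*122 = -122/3 ≈ -40.667)
d = -72 (d = 36 - 108 = -72)
u + d = -122/3 - 72 = -338/3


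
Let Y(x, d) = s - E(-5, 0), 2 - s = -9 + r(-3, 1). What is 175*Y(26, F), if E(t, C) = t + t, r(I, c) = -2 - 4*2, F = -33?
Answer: 5425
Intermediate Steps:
r(I, c) = -10 (r(I, c) = -2 - 8 = -10)
s = 21 (s = 2 - (-9 - 10) = 2 - 1*(-19) = 2 + 19 = 21)
E(t, C) = 2*t
Y(x, d) = 31 (Y(x, d) = 21 - 2*(-5) = 21 - 1*(-10) = 21 + 10 = 31)
175*Y(26, F) = 175*31 = 5425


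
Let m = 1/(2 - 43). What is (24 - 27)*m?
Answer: 3/41 ≈ 0.073171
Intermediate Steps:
m = -1/41 (m = 1/(-41) = -1/41 ≈ -0.024390)
(24 - 27)*m = (24 - 27)*(-1/41) = -3*(-1/41) = 3/41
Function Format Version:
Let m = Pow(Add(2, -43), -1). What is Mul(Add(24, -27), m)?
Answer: Rational(3, 41) ≈ 0.073171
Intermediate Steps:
m = Rational(-1, 41) (m = Pow(-41, -1) = Rational(-1, 41) ≈ -0.024390)
Mul(Add(24, -27), m) = Mul(Add(24, -27), Rational(-1, 41)) = Mul(-3, Rational(-1, 41)) = Rational(3, 41)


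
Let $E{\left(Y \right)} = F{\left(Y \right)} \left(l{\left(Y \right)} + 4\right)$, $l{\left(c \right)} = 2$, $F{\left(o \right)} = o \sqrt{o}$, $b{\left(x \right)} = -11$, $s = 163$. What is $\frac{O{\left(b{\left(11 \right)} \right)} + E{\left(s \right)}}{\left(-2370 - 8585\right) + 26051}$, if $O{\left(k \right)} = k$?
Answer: $- \frac{11}{15096} + \frac{163 \sqrt{163}}{2516} \approx 0.8264$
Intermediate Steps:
$F{\left(o \right)} = o^{\frac{3}{2}}$
$E{\left(Y \right)} = 6 Y^{\frac{3}{2}}$ ($E{\left(Y \right)} = Y^{\frac{3}{2}} \left(2 + 4\right) = Y^{\frac{3}{2}} \cdot 6 = 6 Y^{\frac{3}{2}}$)
$\frac{O{\left(b{\left(11 \right)} \right)} + E{\left(s \right)}}{\left(-2370 - 8585\right) + 26051} = \frac{-11 + 6 \cdot 163^{\frac{3}{2}}}{\left(-2370 - 8585\right) + 26051} = \frac{-11 + 6 \cdot 163 \sqrt{163}}{\left(-2370 - 8585\right) + 26051} = \frac{-11 + 978 \sqrt{163}}{-10955 + 26051} = \frac{-11 + 978 \sqrt{163}}{15096} = \left(-11 + 978 \sqrt{163}\right) \frac{1}{15096} = - \frac{11}{15096} + \frac{163 \sqrt{163}}{2516}$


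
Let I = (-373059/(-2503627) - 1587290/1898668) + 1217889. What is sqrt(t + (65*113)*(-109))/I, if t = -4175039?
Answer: 4753556468836*I*sqrt(1243911)/2894650434303645893 ≈ 0.0018315*I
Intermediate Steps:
I = 2894650434303645893/2376778234418 (I = (-373059*(-1/2503627) - 1587290*1/1898668) + 1217889 = (373059/2503627 - 793645/949334) + 1217889 = -1632833457709/2376778234418 + 1217889 = 2894650434303645893/2376778234418 ≈ 1.2179e+6)
sqrt(t + (65*113)*(-109))/I = sqrt(-4175039 + (65*113)*(-109))/(2894650434303645893/2376778234418) = sqrt(-4175039 + 7345*(-109))*(2376778234418/2894650434303645893) = sqrt(-4175039 - 800605)*(2376778234418/2894650434303645893) = sqrt(-4975644)*(2376778234418/2894650434303645893) = (2*I*sqrt(1243911))*(2376778234418/2894650434303645893) = 4753556468836*I*sqrt(1243911)/2894650434303645893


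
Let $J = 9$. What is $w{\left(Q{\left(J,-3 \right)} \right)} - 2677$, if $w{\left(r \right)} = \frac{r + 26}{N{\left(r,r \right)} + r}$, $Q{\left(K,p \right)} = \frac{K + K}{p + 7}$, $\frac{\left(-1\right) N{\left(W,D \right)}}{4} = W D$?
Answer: $- \frac{409642}{153} \approx -2677.4$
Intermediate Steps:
$N{\left(W,D \right)} = - 4 D W$ ($N{\left(W,D \right)} = - 4 W D = - 4 D W$)
$Q{\left(K,p \right)} = \frac{2 K}{7 + p}$
$w{\left(r \right)} = \frac{26 + r}{r - 4 r^{2}}$ ($w{\left(r \right)} = \frac{r + 26}{- 4 r r + r} = \frac{26 + r}{- 4 r^{2} + r} = \frac{26 + r}{r - 4 r^{2}}$)
$w{\left(Q{\left(J,-3 \right)} \right)} - 2677 = \frac{26 + 2 \cdot 9 \frac{1}{7 - 3}}{2 \cdot 9 \frac{1}{7 - 3} \left(1 - 4 \cdot 2 \cdot 9 \frac{1}{7 - 3}\right)} - 2677 = \frac{26 + 2 \cdot 9 \cdot \frac{1}{4}}{2 \cdot 9 \cdot \frac{1}{4} \left(1 - 4 \cdot 2 \cdot 9 \cdot \frac{1}{4}\right)} - 2677 = \frac{26 + \frac{9}{2}}{\frac{9}{2} \left(1 - 18\right)} - 2677 = \frac{2}{9} \frac{1}{1 - 18} \cdot \frac{61}{2} - 2677 = \frac{2}{9} \frac{1}{-17} \cdot \frac{61}{2} - 2677 = \frac{2}{9} \left(- \frac{1}{17}\right) \frac{61}{2} - 2677 = - \frac{61}{153} - 2677 = - \frac{409642}{153}$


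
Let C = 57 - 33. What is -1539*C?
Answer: -36936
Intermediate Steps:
C = 24
-1539*C = -1539*24 = -36936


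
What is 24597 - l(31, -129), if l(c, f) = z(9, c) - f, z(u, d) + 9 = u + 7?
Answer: 24461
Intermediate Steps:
z(u, d) = -2 + u (z(u, d) = -9 + (u + 7) = -9 + (7 + u) = -2 + u)
l(c, f) = 7 - f (l(c, f) = (-2 + 9) - f = 7 - f)
24597 - l(31, -129) = 24597 - (7 - 1*(-129)) = 24597 - (7 + 129) = 24597 - 1*136 = 24597 - 136 = 24461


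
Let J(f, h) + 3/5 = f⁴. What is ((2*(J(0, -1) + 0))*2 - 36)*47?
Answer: -9024/5 ≈ -1804.8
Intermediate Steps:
J(f, h) = -⅗ + f⁴
((2*(J(0, -1) + 0))*2 - 36)*47 = ((2*((-⅗ + 0⁴) + 0))*2 - 36)*47 = ((2*((-⅗ + 0) + 0))*2 - 36)*47 = ((2*(-⅗ + 0))*2 - 36)*47 = ((2*(-⅗))*2 - 36)*47 = (-6/5*2 - 36)*47 = (-12/5 - 36)*47 = -192/5*47 = -9024/5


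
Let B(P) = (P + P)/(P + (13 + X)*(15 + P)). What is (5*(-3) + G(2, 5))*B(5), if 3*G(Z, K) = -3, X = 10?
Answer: -32/93 ≈ -0.34409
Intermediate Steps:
G(Z, K) = -1 (G(Z, K) = (1/3)*(-3) = -1)
B(P) = 2*P/(345 + 24*P) (B(P) = (P + P)/(P + (13 + 10)*(15 + P)) = (2*P)/(P + 23*(15 + P)) = (2*P)/(P + (345 + 23*P)) = (2*P)/(345 + 24*P) = 2*P/(345 + 24*P))
(5*(-3) + G(2, 5))*B(5) = (5*(-3) - 1)*((2/3)*5/(115 + 8*5)) = (-15 - 1)*((2/3)*5/(115 + 40)) = -32*5/(3*155) = -16*2/93 = -32/93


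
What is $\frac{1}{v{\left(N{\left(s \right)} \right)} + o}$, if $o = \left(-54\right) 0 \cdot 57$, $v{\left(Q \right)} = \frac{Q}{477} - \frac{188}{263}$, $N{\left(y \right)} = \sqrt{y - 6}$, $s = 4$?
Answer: $- \frac{5624971938}{4020961657} - \frac{32993613 i \sqrt{2}}{8041923314} \approx -1.3989 - 0.0058021 i$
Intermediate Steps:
$N{\left(y \right)} = \sqrt{-6 + y}$
$v{\left(Q \right)} = - \frac{188}{263} + \frac{Q}{477}$ ($v{\left(Q \right)} = Q \frac{1}{477} - \frac{188}{263} = \frac{Q}{477} - \frac{188}{263} = - \frac{188}{263} + \frac{Q}{477}$)
$o = 0$ ($o = 0 \cdot 57 = 0$)
$\frac{1}{v{\left(N{\left(s \right)} \right)} + o} = \frac{1}{\left(- \frac{188}{263} + \frac{\sqrt{-6 + 4}}{477}\right) + 0} = \frac{1}{\left(- \frac{188}{263} + \frac{\sqrt{-2}}{477}\right) + 0} = \frac{1}{\left(- \frac{188}{263} + \frac{i \sqrt{2}}{477}\right) + 0} = \frac{1}{- \frac{188}{263} + \frac{i \sqrt{2}}{477}}$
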